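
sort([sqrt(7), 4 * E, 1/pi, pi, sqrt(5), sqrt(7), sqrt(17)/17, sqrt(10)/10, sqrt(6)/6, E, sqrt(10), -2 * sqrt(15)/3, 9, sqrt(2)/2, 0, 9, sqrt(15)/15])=[-2 * sqrt(15)/3, 0, sqrt(17)/17, sqrt(15)/15, sqrt(10)/10, 1/pi, sqrt(6)/6, sqrt(2)/2, sqrt(5), sqrt(7), sqrt(7), E, pi, sqrt(10), 9, 9, 4 * E]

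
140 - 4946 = -4806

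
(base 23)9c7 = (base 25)81j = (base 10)5044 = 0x13b4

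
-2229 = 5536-7765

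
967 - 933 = 34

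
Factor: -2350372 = -1 * 2^2 * 137^1 * 4289^1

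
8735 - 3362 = 5373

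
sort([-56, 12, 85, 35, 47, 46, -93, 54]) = [-93, -56, 12, 35, 46, 47, 54, 85]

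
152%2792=152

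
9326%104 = 70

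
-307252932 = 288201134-595454066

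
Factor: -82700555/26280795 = -1 * 3^ (-1) * 7^1 * 41^ (-1) * 151^ (-1) * 283^ (-1) * 2362873^1 = -16540111/5256159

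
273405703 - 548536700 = -275130997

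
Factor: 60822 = 2^1 * 3^2 * 31^1 * 109^1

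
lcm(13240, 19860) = 39720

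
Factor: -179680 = -1*2^5*5^1*1123^1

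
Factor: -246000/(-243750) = 2^3*5^(-2)*13^(-1)*41^1 = 328/325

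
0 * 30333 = 0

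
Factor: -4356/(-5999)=2^2*3^2*7^(-1)*11^2*857^(-1)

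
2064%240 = 144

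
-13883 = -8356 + -5527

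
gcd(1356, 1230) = 6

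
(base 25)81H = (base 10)5042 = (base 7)20462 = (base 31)57K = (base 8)11662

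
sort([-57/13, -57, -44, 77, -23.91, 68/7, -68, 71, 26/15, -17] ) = [-68, -57, -44, -23.91, -17, -57/13, 26/15, 68/7, 71, 77] 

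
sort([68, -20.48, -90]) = [-90, -20.48, 68]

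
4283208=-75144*(-57)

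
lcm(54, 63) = 378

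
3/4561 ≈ 0.000658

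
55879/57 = 2941/3 ≈ 980.33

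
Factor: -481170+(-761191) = -1 * 1242361^1 = -1242361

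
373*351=130923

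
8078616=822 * 9828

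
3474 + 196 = 3670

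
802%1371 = 802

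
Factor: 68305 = 5^1*19^1*719^1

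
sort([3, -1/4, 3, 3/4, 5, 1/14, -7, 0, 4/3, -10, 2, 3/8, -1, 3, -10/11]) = [-10, -7, -1, -10/11, -1/4, 0, 1/14, 3/8, 3/4, 4/3, 2, 3, 3, 3, 5]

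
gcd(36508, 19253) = 1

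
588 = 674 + -86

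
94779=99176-4397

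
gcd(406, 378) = 14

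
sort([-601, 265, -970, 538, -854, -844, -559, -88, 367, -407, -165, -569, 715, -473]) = [-970, -854, -844, -601, -569, -559, -473, -407, -165, -88, 265, 367, 538, 715]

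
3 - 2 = 1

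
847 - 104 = 743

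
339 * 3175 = 1076325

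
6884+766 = 7650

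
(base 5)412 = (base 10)107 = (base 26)43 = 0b1101011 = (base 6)255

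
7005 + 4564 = 11569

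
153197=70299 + 82898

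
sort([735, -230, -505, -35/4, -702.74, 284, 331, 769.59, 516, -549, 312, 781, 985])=[-702.74, -549, -505, -230, -35/4, 284, 312, 331, 516, 735, 769.59, 781, 985]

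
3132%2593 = 539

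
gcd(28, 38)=2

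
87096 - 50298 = 36798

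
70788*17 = 1203396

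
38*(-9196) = -349448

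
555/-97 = -5 - 70/97 ≈ -5.72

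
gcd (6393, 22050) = 3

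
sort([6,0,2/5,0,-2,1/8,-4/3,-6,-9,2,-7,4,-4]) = [-9,-7,-6,-4,-2,-4/3,0,0,1/8,2/5,2,4,6]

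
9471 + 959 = 10430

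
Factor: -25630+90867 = 89^1*733^1 = 65237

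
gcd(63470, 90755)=5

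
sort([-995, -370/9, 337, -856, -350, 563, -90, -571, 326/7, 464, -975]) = [-995, -975, -856, -571, -350, -90, -370/9, 326/7, 337, 464, 563]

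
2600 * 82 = 213200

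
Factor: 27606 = 2^1*3^1*43^1*107^1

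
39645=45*881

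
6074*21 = 127554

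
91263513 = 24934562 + 66328951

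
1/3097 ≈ 0.000323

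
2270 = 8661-6391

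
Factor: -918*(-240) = 2^5*3^4*5^1*17^1 = 220320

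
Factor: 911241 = 3^2 * 103^1 * 983^1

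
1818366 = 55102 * 33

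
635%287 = 61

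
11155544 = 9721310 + 1434234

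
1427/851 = 1 + 576/851 ≈ 1.68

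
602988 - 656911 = -53923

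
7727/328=23 + 183/328≈23.56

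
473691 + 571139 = 1044830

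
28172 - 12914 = 15258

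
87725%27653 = 4766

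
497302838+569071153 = 1066373991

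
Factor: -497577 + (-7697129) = -1*2^1*13^1*315181^1 = -8194706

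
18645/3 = 6215 = 6215.00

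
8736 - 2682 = 6054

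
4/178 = 2/89 ≈ 0.0225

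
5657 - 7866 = -2209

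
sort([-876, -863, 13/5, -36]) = [-876, -863, -36, 13/5]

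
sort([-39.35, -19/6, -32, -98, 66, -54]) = [-98, -54, -39.35, -32, -19/6, 66]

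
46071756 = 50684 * 909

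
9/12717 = 1/1413 ≈ 0.000708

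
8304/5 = 1660 + 4/5 = 1660.80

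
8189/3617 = 2 + 955/3617 ≈ 2.26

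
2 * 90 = 180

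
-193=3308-3501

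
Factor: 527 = 17^1 * 31^1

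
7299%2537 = 2225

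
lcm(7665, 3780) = 275940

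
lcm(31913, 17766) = 1723302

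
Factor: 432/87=2^4 * 3^2 * 29^ (-1)=144/29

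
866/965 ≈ 0.897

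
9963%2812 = 1527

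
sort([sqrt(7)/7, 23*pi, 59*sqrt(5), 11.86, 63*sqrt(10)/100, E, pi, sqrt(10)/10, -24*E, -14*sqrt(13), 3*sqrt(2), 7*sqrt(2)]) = [-24*E, -14*sqrt(13), sqrt(10)/10, sqrt(7)/7, 63*sqrt(10)/100, E, pi, 3*sqrt(2), 7*sqrt(2), 11.86, 23*pi, 59*sqrt(5)]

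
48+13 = 61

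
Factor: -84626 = -1*2^1*17^1*19^1*131^1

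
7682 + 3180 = 10862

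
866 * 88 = 76208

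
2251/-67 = -33 - 40/67 ≈ -33.60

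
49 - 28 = 21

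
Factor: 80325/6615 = 5^1 * 7^(-1) * 17^1 = 85/7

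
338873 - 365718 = -26845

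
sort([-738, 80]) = [-738, 80]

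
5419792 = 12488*434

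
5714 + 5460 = 11174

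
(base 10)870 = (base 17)303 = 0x366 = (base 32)r6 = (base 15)3d0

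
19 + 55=74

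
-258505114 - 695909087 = -954414201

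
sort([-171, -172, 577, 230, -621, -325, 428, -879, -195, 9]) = [-879, -621, -325, -195, -172, -171, 9, 230, 428, 577]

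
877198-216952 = 660246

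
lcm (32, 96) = 96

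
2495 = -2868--5363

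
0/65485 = 0 = 0.00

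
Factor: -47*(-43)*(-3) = -1*3^1*43^1*47^1 = -6063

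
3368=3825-457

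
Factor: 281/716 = 2^(-2)*179^(-1)*281^1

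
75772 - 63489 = 12283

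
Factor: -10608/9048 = -1*2^1*17^1*29^ (-1) = -34/29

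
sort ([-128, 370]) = [-128, 370]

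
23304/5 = 4660 + 4/5 = 4660.80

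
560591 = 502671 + 57920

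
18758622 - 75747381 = -56988759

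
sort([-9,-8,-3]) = [-9,-8,-3]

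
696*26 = 18096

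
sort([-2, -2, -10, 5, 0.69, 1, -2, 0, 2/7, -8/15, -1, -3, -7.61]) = [-10, -7.61, -3, -2, -2, -2, -1, -8/15, 0, 2/7, 0.69, 1, 5]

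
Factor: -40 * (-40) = 2^6 * 5^2 = 1600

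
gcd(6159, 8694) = 3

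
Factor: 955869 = 3^1*29^1*10987^1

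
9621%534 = 9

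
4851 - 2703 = 2148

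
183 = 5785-5602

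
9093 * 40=363720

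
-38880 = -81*480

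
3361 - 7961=-4600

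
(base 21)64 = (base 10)130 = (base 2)10000010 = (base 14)94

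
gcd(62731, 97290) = 1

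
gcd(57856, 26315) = 1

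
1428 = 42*34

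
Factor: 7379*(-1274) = -1*2^1*7^2*13^1*47^1*157^1 = -9400846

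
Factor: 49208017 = 23^1*409^1*5231^1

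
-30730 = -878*35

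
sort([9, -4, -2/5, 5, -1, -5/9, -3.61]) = [-4, -3.61, -1, -5/9, -2/5, 5, 9]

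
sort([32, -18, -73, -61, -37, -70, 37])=[-73, -70, -61, -37, -18, 32, 37]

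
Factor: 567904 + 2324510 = 2^1*3^1*7^1*17^1*4051^1 = 2892414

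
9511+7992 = 17503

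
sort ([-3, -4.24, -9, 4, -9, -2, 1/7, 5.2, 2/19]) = [-9, -9, -4.24, -3, -2, 2/19, 1/7, 4, 5.2]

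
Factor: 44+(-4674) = -1 * 2^1 * 5^1 * 463^1 = -4630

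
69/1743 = 23/581 ≈ 0.0396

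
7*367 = 2569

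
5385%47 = 27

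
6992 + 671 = 7663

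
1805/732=2 + 341/732≈2.47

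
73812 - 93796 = -19984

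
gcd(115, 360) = 5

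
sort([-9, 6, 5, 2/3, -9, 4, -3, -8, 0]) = [-9, -9, -8, -3, 0, 2/3, 4, 5, 6]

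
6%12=6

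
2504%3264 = 2504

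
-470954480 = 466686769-937641249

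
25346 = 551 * 46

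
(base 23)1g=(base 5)124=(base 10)39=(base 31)18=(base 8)47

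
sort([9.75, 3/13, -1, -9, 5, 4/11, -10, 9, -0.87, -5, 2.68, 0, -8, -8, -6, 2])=[-10, -9, -8, -8, -6, -5, -1, -0.87, 0, 3/13, 4/11, 2, 2.68, 5, 9, 9.75]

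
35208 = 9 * 3912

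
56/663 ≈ 0.0845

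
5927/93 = 63 + 68/93 ≈ 63.73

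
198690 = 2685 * 74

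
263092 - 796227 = -533135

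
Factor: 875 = 5^3*7^1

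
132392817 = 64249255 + 68143562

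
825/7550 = 33/302 ≈ 0.109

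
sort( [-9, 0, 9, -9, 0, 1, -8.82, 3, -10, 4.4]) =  [-10, -9, -9, -8.82, 0, 0, 1, 3, 4.4, 9]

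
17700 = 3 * 5900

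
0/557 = 0 = 0.00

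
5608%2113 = 1382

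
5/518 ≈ 0.00965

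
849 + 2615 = 3464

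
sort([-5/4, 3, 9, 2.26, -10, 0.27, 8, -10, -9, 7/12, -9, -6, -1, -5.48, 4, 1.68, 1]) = [-10, -10, -9, -9, -6, -5.48, -5/4, -1, 0.27, 7/12, 1, 1.68, 2.26, 3, 4, 8, 9]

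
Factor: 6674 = 2^1 * 47^1 * 71^1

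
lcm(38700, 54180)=270900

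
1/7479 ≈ 0.000134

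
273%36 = 21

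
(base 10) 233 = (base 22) ad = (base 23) a3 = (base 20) bd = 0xe9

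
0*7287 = 0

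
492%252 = 240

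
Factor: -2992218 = -1 * 2^1 * 3^1 * 149^1 * 3347^1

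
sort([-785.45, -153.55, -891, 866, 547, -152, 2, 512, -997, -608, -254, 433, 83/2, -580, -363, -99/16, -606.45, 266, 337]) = [-997, -891, -785.45, -608, -606.45, -580, -363, -254, -153.55, -152, -99/16, 2, 83/2, 266, 337, 433, 512, 547, 866]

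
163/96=1 + 67/96 ≈ 1.70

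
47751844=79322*602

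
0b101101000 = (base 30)c0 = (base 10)360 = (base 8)550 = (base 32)b8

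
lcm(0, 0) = 0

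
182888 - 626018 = -443130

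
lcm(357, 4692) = 32844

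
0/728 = 0 = 0.00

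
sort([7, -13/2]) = [-13/2, 7]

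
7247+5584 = 12831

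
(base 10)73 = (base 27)2j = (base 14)53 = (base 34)25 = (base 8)111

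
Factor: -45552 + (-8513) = -1 * 5^1 * 11^1 * 983^1 = -54065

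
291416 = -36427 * (-8)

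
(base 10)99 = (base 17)5e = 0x63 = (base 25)3o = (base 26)3l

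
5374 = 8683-3309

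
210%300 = 210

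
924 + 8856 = 9780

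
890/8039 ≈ 0.111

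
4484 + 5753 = 10237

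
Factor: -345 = -1*3^1*5^1*23^1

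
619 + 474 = 1093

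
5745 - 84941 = -79196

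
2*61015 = 122030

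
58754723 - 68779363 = -10024640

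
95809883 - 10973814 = 84836069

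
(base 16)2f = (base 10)47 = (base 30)1h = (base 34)1d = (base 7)65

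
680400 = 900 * 756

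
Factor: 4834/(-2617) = -1*2^1*2417^1*2617^(-1)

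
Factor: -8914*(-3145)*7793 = 2^1*5^1*17^1*37^1*4457^1*7793^1 = 218473092290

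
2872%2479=393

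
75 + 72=147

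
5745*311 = 1786695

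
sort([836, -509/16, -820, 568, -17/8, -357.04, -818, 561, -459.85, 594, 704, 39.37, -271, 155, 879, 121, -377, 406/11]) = [-820, -818, -459.85, -377, -357.04, -271, -509/16, -17/8, 406/11, 39.37, 121, 155, 561, 568, 594, 704, 836, 879]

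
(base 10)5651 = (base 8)13023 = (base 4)1120103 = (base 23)afg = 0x1613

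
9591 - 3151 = 6440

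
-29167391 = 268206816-297374207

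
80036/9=8892+8/9≈8892.89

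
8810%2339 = 1793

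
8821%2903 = 112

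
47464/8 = 5933 = 5933.00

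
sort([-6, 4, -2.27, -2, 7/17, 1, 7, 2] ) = [-6, -2.27, -2, 7/17, 1, 2, 4, 7] 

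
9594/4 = 2398 + 1/2 = 2398.50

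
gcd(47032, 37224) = 8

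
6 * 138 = 828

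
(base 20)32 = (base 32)1u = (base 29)24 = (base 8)76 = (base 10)62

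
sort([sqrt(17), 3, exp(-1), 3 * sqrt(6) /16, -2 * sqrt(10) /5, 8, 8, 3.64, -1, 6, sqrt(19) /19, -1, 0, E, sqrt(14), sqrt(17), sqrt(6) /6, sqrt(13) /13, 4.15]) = [-2 * sqrt(10) /5, -1, -1, 0, sqrt(19) /19, sqrt(13) /13, exp(-1), sqrt(6) /6, 3 * sqrt(6) /16, E, 3, 3.64, sqrt(14), sqrt(17), sqrt(17), 4.15, 6, 8, 8]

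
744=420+324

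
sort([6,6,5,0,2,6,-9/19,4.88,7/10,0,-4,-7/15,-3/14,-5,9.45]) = [-5,-4,-9/19,-7/15,-3/14,0,0,7/10,2,4.88,5,6,6,6,9.45]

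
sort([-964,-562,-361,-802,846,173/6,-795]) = [-964,-802,-795,-562,-361,173/6,846]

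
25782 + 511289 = 537071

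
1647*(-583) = -960201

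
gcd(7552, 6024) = 8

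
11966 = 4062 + 7904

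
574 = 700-126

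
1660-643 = 1017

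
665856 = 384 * 1734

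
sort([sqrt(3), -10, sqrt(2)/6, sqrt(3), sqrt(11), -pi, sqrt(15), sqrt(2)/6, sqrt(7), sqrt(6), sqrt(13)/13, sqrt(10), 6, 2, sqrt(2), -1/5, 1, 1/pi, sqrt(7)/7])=[-10, -pi, -1/5, sqrt(2)/6, sqrt(2)/6, sqrt(13)/13, 1/pi, sqrt(7)/7, 1, sqrt(2), sqrt(3), sqrt(3), 2, sqrt(6), sqrt(7), sqrt(10), sqrt(11), sqrt(15), 6]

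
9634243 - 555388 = 9078855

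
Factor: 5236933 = 13^1*97^1*4153^1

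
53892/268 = 13473/67 ≈ 201.09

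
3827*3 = 11481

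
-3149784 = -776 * 4059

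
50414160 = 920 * 54798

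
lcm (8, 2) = 8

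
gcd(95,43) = 1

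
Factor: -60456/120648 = -1*229^1*457^(-1) = -229/457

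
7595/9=843 + 8/9 ≈ 843.89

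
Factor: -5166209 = -1*5166209^1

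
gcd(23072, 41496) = 56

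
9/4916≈0.00183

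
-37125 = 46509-83634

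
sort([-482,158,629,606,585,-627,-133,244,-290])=[-627,-482,-290,-133,158,244,585,606,629]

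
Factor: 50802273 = 3^2 * 17^1 * 31^1 * 10711^1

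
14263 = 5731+8532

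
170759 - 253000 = -82241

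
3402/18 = 189 = 189.00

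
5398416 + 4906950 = 10305366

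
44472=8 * 5559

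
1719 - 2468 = -749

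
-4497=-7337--2840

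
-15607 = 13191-28798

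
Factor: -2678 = -1 * 2^1 * 13^1 * 103^1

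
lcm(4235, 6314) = 347270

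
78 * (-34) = -2652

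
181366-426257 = -244891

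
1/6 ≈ 0.167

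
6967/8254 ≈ 0.844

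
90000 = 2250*40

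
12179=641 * 19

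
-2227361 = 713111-2940472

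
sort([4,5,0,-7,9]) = [-7,0,4,5,9]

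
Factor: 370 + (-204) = 2^1 * 83^1 = 166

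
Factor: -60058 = -1 * 2^1 * 30029^1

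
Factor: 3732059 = 31^1*131^1*919^1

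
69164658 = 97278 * 711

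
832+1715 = 2547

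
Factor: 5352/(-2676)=-1*2^1=-2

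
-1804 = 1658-3462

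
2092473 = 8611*243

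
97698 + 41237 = 138935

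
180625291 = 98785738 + 81839553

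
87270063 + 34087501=121357564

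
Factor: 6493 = 43^1 * 151^1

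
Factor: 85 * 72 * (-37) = -1 * 2^3 * 3^2 * 5^1 * 17^1 * 37^1 = -226440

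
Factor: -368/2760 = -1*2^1*3^(-1)*5^(-1) = -2/15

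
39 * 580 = 22620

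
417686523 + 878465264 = 1296151787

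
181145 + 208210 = 389355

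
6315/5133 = 1 + 394/1711 ≈ 1.23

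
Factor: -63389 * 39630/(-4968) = 2^(-2) * 3^(-2) * 5^1 * 23^(-1) * 1321^1 * 63389^1 = 418684345/828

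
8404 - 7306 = 1098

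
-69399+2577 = -66822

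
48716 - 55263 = -6547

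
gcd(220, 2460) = 20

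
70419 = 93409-22990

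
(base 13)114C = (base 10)2430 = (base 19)6DH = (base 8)4576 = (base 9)3300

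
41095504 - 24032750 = 17062754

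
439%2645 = 439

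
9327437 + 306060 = 9633497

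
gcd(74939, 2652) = 1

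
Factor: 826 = 2^1*7^1*59^1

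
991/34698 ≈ 0.0286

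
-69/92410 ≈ -0.000747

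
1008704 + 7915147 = 8923851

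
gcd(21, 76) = 1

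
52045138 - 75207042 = -23161904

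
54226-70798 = -16572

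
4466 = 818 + 3648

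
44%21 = 2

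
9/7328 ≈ 0.00123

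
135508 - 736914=-601406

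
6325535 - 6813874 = -488339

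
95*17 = 1615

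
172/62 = 86/31≈2.77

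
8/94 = 4/47 ≈ 0.0851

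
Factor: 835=5^1 * 167^1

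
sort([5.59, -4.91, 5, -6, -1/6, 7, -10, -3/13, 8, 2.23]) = [-10, -6, -4.91, -3/13, -1/6, 2.23, 5, 5.59, 7, 8]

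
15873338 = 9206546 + 6666792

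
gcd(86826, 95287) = 1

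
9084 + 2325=11409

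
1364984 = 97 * 14072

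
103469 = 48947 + 54522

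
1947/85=22 + 77/85 ≈ 22.91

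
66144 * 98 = 6482112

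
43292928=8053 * 5376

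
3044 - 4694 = -1650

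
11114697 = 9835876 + 1278821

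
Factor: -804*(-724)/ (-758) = -1*2^3*3^1*67^1*181^1*379^ (-1) = -291048/379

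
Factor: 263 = 263^1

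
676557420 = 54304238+622253182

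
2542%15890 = 2542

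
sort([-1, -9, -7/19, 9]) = [-9, -1, -7/19, 9]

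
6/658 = 3/329≈0.00912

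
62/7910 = 31/3955 ≈ 0.00784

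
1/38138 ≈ 0.0000262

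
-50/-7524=25/3762 ≈ 0.00665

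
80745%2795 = 2485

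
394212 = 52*7581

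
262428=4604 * 57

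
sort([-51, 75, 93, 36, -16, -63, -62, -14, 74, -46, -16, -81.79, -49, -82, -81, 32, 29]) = [-82, -81.79, -81, -63, -62, -51, -49, -46, -16, -16, -14, 29, 32, 36, 74, 75, 93]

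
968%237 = 20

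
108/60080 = 27/15020 ≈ 0.00180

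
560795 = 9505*59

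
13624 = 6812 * 2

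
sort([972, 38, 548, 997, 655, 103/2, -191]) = [-191, 38, 103/2, 548, 655, 972, 997]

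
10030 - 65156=-55126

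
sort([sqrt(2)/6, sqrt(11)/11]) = [sqrt(2)/6, sqrt(11)/11]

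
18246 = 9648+8598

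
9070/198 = 45 + 80/99 ≈ 45.81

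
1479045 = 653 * 2265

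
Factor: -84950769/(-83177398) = 2^(-1)*3^1*28316923^1*41588699^(-1)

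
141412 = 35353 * 4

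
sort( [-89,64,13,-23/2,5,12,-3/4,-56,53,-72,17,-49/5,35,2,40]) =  [-89,-72,-56,-23/2,-49/5,-3/4,2,5,12,13,17,35,40,53,64]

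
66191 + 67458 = 133649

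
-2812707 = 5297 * (-531)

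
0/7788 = 0 = 0.00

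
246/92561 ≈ 0.00266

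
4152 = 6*692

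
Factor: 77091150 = 2^1 * 3^1 * 5^2 * 53^1 * 9697^1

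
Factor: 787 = 787^1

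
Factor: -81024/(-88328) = 2^4*3^1*61^(-1)*181^(-1)*211^1 = 10128/11041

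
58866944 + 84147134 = 143014078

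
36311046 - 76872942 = -40561896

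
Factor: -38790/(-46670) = 3^2 * 13^(-1) * 359^(-1) * 431^1 = 3879/4667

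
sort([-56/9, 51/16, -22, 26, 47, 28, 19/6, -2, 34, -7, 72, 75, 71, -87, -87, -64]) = [-87, -87, -64, -22, -7, -56/9, -2, 19/6, 51/16, 26, 28, 34, 47, 71, 72, 75]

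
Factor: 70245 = 3^2*5^1*7^1*223^1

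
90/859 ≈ 0.105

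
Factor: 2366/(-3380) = -1*2^(-1)*5^(-1)*7^1 = -7/10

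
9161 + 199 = 9360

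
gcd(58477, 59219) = 1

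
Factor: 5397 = 3^1 * 7^1 * 257^1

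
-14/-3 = 4 + 2/3 ≈ 4.67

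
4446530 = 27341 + 4419189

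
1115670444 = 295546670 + 820123774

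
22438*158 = 3545204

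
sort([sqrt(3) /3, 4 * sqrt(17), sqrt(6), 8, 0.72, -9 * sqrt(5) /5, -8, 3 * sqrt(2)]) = [-8, -9 * sqrt(5) /5, sqrt(3) /3, 0.72, sqrt(6), 3 * sqrt(2), 8, 4 * sqrt(17)]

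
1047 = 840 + 207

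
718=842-124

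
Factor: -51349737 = -1 * 3^1 * 3467^1 * 4937^1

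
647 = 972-325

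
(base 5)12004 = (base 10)879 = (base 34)pt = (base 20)23j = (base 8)1557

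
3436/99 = 34 + 70/99 ≈ 34.71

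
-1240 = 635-1875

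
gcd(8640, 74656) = 32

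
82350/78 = 1055 + 10/13 ≈ 1055.77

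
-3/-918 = 1/306 ≈ 0.00327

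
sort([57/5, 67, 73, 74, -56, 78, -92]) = [-92, -56, 57/5, 67, 73, 74, 78]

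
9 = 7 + 2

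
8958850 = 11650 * 769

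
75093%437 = 366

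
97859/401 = 244 + 15/401 ≈ 244.04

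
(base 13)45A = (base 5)11001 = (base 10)751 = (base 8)1357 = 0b1011101111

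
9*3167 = 28503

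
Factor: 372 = 2^2 * 3^1 * 31^1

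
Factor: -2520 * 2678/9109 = -1 * 2^4 * 3^2 * 5^1 * 7^1 * 13^1 * 103^1 * 9109^(-1) = -6748560/9109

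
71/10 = 7 + 1/10 = 7.10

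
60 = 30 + 30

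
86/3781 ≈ 0.0227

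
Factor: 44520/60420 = 2^1*7^1*19^(-1) = 14/19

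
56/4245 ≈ 0.0132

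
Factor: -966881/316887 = -1*3^(-1)*53^(-1)*79^1*1993^(-1)*12239^1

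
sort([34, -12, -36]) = [-36, -12, 34]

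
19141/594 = 32+133/594 ≈ 32.22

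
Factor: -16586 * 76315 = -1 * 2^1 * 5^1 * 8293^1 * 15263^1 = -1265760590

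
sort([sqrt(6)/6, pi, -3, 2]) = [-3, sqrt(6)/6, 2, pi]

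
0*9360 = 0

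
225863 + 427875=653738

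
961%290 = 91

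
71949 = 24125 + 47824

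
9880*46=454480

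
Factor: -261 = -1*3^2*29^1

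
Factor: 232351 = 7^1*19^1*1747^1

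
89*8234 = 732826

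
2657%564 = 401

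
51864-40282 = 11582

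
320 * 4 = 1280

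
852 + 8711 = 9563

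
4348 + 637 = 4985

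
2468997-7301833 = -4832836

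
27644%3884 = 456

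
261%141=120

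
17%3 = 2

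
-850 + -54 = -904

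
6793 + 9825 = 16618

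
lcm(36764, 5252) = 36764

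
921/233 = 3 + 222/233 ≈ 3.95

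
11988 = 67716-55728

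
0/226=0=0.00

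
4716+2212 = 6928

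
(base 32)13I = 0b10001110010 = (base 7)3214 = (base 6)5134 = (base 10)1138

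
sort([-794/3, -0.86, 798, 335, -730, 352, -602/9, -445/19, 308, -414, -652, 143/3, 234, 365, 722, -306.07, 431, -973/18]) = [-730, -652, -414, -306.07, -794/3, -602/9, -973/18, -445/19, -0.86, 143/3, 234, 308, 335, 352, 365, 431, 722, 798]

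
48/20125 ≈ 0.00239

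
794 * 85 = 67490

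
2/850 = 1/425 ≈ 0.00235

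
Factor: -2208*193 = -1*2^5*3^1*23^1*193^1 = -426144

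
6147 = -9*(-683)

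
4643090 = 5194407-551317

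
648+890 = 1538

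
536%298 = 238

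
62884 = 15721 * 4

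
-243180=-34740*7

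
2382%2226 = 156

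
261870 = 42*6235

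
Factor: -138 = -1*2^1*3^1*23^1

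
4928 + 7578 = 12506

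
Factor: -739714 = -1*2^1*577^1*641^1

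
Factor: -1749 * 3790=-1 * 2^1 * 3^1 * 5^1 * 11^1 * 53^1 * 379^1=-6628710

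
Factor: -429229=-1 * 19^2 * 29^1 * 41^1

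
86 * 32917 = 2830862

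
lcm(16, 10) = 80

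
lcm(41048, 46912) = 328384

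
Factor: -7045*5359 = -1*5^1*23^1*233^1*1409^1 = -37754155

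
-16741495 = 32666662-49408157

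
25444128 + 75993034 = 101437162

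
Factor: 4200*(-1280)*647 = -1*2^11*3^1*5^3*7^1*647^1 = -3478272000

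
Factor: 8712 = 2^3 * 3^2 * 11^2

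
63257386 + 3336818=66594204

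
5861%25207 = 5861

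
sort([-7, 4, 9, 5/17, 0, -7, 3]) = [-7, -7, 0, 5/17, 3, 4, 9]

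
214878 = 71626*3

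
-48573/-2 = 24286 + 1/2 = 24286.50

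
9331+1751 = 11082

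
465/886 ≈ 0.525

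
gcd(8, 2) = 2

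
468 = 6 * 78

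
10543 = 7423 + 3120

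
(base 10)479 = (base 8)737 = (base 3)122202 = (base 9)582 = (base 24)jn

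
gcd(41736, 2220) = 444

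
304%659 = 304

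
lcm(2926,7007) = 266266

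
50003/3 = 16667 + 2/3 ≈ 16667.67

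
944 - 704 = 240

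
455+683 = 1138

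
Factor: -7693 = -1*7^2*157^1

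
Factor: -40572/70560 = -1 * 2^(-3) * 5^(-1) * 23^1 = -23/40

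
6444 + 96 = 6540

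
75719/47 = 1611+2/47 ≈ 1611.04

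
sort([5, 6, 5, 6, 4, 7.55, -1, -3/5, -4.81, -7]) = [-7, -4.81, -1, -3/5, 4, 5, 5, 6, 6, 7.55]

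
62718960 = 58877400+3841560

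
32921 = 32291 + 630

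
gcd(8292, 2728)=4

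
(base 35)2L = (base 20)4B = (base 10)91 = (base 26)3D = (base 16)5B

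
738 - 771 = -33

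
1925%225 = 125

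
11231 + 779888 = 791119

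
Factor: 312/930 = 2^2*5^(-1)*13^1*31^(-1) = 52/155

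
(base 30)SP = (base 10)865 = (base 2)1101100001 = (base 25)19F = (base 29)10O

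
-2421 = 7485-9906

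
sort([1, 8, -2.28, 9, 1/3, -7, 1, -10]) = [-10, -7, -2.28, 1/3, 1, 1, 8, 9]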